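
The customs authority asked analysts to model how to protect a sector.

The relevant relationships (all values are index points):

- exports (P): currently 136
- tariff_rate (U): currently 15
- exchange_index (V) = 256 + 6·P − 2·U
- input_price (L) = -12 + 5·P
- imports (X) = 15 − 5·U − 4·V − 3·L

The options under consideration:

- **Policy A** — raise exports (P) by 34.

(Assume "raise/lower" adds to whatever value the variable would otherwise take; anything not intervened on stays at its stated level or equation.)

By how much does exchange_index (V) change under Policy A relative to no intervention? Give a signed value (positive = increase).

204

Baseline:
  P = 136
  U = 15
  V = 256 + 6·136 − 2·15 = 1042
Policy A (P + 34):
  P = 136 + 34 = 170
  U = 15
  V = 256 + 6·170 − 2·15 = 1246
Change in V: 1246 − 1042 = 204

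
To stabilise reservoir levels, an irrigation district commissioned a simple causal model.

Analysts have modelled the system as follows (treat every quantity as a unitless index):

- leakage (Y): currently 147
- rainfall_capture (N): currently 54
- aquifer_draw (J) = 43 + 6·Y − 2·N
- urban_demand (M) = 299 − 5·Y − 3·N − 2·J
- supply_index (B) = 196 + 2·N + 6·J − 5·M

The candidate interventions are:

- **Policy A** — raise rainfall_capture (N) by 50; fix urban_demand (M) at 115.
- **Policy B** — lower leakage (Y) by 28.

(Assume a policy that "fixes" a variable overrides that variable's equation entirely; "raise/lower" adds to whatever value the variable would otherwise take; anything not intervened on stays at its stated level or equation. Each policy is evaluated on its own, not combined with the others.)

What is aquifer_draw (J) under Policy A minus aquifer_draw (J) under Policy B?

68

Policy A (N + 50, M := 115):
  Y = 147
  N = 54 + 50 = 104
  J = 43 + 6·147 − 2·104 = 717
Policy B (Y − 28):
  Y = 147 − 28 = 119
  N = 54
  J = 43 + 6·119 − 2·54 = 649
J: 717 − 649 = 68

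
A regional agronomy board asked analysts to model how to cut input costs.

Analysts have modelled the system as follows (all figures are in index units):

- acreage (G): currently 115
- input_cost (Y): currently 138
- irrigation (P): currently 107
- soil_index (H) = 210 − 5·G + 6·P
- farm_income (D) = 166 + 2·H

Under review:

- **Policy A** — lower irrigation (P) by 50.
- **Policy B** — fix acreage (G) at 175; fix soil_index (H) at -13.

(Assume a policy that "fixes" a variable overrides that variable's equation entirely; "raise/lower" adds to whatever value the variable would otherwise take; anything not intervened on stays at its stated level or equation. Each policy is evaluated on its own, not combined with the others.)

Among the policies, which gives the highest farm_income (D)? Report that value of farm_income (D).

140

Policy A (P − 50):
  G = 115
  P = 107 − 50 = 57
  H = 210 − 5·115 + 6·57 = -23
  D = 166 + 2·(-23) = 120
Policy B (G := 175, H := -13):
  G = 175
  P = 107
  H = -13
  D = 166 + 2·(-13) = 140
Comparing — Policy A: D=120, Policy B: D=140. Highest is 140 (Policy B).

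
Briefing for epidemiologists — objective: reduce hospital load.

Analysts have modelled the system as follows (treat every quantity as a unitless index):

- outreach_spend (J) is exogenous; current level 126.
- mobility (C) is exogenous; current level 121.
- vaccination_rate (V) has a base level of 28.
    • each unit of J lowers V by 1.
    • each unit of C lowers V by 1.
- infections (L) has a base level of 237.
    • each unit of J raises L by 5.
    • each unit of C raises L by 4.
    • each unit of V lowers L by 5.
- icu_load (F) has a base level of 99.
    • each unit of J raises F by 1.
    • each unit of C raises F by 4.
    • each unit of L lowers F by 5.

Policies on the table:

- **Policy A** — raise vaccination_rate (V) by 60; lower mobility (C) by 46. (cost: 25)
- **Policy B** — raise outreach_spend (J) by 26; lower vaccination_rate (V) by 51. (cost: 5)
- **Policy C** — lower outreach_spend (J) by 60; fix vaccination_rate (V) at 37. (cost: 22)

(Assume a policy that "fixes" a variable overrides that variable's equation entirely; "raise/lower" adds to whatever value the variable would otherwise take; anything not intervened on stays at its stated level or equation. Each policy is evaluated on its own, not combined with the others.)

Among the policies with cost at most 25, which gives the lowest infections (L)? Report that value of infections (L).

866

Policy A (V + 60, C − 46):
  J = 126
  C = 121 − 46 = 75
  V = 28 − 126 − 75 (+60 from intervention) = -113
  L = 237 + 5·126 + 4·75 − 5·(-113) = 1732
Policy B (J + 26, V − 51):
  J = 126 + 26 = 152
  C = 121
  V = 28 − 152 − 121 (−51 from intervention) = -296
  L = 237 + 5·152 + 4·121 − 5·(-296) = 2961
Policy C (J − 60, V := 37):
  J = 126 − 60 = 66
  C = 121
  V = 37
  L = 237 + 5·66 + 4·121 − 5·37 = 866
Comparing — Policy A: L=1732, Policy B: L=2961, Policy C: L=866. Lowest is 866 (Policy C).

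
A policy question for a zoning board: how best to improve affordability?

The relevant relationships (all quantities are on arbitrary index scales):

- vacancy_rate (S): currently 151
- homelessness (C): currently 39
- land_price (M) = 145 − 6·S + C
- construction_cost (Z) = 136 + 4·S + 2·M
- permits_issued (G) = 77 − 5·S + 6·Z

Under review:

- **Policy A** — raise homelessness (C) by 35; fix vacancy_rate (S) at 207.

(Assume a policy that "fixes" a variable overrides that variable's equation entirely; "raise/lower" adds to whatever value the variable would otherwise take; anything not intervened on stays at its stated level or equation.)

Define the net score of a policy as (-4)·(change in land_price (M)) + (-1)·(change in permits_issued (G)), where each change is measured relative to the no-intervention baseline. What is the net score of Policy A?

3752

Baseline:
  S = 151
  C = 39
  M = 145 − 6·151 + 39 = -722
  Z = 136 + 4·151 + 2·(-722) = -704
  G = 77 − 5·151 + 6·(-704) = -4902
Policy A (C + 35, S := 207):
  S = 207
  C = 39 + 35 = 74
  M = 145 − 6·207 + 74 = -1023
  Z = 136 + 4·207 + 2·(-1023) = -1082
  G = 77 − 5·207 + 6·(-1082) = -7450
ΔM = -1023 − (-722) = -301; ΔG = -7450 − (-4902) = -2548
Score = (-4)·(-301) + (-1)·(-2548) = 3752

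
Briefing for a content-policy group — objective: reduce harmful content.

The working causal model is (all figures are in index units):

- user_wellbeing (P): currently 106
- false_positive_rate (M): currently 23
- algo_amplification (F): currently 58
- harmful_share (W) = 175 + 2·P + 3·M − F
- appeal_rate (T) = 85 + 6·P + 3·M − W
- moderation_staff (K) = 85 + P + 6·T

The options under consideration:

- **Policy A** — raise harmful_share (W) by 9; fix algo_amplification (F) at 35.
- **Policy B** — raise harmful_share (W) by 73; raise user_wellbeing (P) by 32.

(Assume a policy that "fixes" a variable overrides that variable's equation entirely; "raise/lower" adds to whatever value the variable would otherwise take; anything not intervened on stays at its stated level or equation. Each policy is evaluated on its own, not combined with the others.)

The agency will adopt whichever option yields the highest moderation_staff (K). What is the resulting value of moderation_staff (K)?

Policy A (W + 9, F := 35):
  P = 106
  M = 23
  F = 35
  W = 175 + 2·106 + 3·23 − 35 (+9 from intervention) = 430
  T = 85 + 6·106 + 3·23 − 430 = 360
  K = 85 + 106 + 6·360 = 2351
Policy B (W + 73, P + 32):
  P = 106 + 32 = 138
  M = 23
  F = 58
  W = 175 + 2·138 + 3·23 − 58 (+73 from intervention) = 535
  T = 85 + 6·138 + 3·23 − 535 = 447
  K = 85 + 138 + 6·447 = 2905
Comparing — Policy A: K=2351, Policy B: K=2905. Highest is 2905 (Policy B).

2905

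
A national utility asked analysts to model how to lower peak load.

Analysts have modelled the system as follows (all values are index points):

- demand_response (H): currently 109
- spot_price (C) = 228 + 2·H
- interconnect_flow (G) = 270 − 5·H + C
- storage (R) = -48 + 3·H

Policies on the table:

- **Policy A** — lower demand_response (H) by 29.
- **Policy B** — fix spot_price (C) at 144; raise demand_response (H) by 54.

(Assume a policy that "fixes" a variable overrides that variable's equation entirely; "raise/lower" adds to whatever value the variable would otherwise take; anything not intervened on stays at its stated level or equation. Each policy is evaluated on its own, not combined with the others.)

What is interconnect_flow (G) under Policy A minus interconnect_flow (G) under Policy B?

Policy A (H − 29):
  H = 109 − 29 = 80
  C = 228 + 2·80 = 388
  G = 270 − 5·80 + 388 = 258
Policy B (C := 144, H + 54):
  H = 109 + 54 = 163
  C = 144
  G = 270 − 5·163 + 144 = -401
G: 258 − (-401) = 659

659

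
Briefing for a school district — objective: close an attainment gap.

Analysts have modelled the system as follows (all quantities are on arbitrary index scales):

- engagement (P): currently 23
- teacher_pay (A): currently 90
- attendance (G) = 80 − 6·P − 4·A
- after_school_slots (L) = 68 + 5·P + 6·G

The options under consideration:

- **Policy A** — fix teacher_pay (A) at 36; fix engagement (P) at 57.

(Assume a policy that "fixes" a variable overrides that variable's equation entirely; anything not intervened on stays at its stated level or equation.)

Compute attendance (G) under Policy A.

-406

Policy A (A := 36, P := 57):
  P = 57
  A = 36
  G = 80 − 6·57 − 4·36 = -406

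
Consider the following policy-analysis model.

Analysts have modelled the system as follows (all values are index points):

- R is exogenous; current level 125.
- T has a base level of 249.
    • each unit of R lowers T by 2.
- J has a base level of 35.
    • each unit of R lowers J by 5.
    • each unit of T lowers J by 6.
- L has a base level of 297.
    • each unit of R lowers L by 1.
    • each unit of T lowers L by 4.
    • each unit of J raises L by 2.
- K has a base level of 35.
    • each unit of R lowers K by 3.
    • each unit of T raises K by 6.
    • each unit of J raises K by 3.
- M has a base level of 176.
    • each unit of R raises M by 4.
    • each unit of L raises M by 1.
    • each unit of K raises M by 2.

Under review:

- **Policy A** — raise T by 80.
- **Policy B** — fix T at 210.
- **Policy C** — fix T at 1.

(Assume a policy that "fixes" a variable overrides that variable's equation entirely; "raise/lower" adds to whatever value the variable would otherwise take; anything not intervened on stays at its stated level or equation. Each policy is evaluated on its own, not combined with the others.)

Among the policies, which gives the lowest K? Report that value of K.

-4630

Policy A (T + 80):
  R = 125
  T = 249 − 2·125 (+80 from intervention) = 79
  J = 35 − 5·125 − 6·79 = -1064
  K = 35 − 3·125 + 6·79 + 3·(-1064) = -3058
Policy B (T := 210):
  R = 125
  T = 210
  J = 35 − 5·125 − 6·210 = -1850
  K = 35 − 3·125 + 6·210 + 3·(-1850) = -4630
Policy C (T := 1):
  R = 125
  T = 1
  J = 35 − 5·125 − 6·1 = -596
  K = 35 − 3·125 + 6·1 + 3·(-596) = -2122
Comparing — Policy A: K=-3058, Policy B: K=-4630, Policy C: K=-2122. Lowest is -4630 (Policy B).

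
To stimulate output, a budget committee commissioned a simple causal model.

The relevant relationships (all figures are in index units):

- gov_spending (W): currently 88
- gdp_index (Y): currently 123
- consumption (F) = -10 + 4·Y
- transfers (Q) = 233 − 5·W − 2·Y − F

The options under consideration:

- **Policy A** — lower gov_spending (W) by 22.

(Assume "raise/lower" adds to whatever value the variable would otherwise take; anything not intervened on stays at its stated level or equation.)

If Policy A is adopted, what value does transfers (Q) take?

-825

Policy A (W − 22):
  W = 88 − 22 = 66
  Y = 123
  F = -10 + 4·123 = 482
  Q = 233 − 5·66 − 2·123 − 482 = -825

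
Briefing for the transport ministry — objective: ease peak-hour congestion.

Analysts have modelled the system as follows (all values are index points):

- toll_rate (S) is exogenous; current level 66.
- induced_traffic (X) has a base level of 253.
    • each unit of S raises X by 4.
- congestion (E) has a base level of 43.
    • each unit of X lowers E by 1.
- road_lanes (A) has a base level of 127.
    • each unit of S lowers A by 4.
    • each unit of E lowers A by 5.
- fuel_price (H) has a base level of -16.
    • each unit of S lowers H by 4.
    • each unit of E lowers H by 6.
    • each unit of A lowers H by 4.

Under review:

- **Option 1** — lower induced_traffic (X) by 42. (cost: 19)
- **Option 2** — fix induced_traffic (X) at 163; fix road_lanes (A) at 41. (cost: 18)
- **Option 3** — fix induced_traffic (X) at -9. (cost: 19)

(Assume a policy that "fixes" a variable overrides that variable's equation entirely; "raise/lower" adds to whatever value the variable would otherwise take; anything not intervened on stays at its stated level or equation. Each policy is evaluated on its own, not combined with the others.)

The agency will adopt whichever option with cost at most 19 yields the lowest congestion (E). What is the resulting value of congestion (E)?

Option 1 (X − 42):
  S = 66
  X = 253 + 4·66 (−42 from intervention) = 475
  E = 43 − 475 = -432
Option 2 (X := 163, A := 41):
  S = 66
  X = 163
  E = 43 − 163 = -120
Option 3 (X := -9):
  S = 66
  X = -9
  E = 43 − (-9) = 52
Comparing — Option 1: E=-432, Option 2: E=-120, Option 3: E=52. Lowest is -432 (Option 1).

-432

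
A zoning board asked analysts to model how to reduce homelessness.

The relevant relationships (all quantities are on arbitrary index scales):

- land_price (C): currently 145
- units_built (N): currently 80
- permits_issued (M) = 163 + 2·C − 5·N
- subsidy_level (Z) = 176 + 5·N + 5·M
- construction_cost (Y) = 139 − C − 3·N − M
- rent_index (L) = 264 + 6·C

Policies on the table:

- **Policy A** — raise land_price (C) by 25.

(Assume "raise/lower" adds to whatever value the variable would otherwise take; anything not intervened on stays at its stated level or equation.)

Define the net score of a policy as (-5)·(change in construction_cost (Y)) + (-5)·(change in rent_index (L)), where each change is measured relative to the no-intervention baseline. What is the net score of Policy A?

Baseline:
  C = 145
  N = 80
  M = 163 + 2·145 − 5·80 = 53
  Y = 139 − 145 − 3·80 − 53 = -299
  L = 264 + 6·145 = 1134
Policy A (C + 25):
  C = 145 + 25 = 170
  N = 80
  M = 163 + 2·170 − 5·80 = 103
  Y = 139 − 170 − 3·80 − 103 = -374
  L = 264 + 6·170 = 1284
ΔY = -374 − (-299) = -75; ΔL = 1284 − 1134 = 150
Score = (-5)·(-75) + (-5)·150 = -375

-375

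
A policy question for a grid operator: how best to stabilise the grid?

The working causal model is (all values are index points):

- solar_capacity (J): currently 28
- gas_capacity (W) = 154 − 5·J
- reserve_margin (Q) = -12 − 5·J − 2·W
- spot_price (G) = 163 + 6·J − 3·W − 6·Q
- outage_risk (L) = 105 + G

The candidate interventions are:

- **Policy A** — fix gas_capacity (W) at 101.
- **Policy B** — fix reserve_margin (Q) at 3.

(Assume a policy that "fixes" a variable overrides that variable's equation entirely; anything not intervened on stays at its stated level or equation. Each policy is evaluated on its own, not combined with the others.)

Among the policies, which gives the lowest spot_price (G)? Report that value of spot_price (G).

Policy A (W := 101):
  J = 28
  W = 101
  Q = -12 − 5·28 − 2·101 = -354
  G = 163 + 6·28 − 3·101 − 6·(-354) = 2152
Policy B (Q := 3):
  J = 28
  W = 154 − 5·28 = 14
  Q = 3
  G = 163 + 6·28 − 3·14 − 6·3 = 271
Comparing — Policy A: G=2152, Policy B: G=271. Lowest is 271 (Policy B).

271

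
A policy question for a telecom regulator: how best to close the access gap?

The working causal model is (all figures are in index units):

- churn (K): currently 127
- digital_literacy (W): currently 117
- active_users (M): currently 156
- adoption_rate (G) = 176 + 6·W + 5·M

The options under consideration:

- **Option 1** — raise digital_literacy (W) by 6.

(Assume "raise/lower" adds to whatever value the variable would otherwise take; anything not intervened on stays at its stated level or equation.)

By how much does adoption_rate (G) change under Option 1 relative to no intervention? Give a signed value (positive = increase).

36

Baseline:
  W = 117
  M = 156
  G = 176 + 6·117 + 5·156 = 1658
Option 1 (W + 6):
  W = 117 + 6 = 123
  M = 156
  G = 176 + 6·123 + 5·156 = 1694
Change in G: 1694 − 1658 = 36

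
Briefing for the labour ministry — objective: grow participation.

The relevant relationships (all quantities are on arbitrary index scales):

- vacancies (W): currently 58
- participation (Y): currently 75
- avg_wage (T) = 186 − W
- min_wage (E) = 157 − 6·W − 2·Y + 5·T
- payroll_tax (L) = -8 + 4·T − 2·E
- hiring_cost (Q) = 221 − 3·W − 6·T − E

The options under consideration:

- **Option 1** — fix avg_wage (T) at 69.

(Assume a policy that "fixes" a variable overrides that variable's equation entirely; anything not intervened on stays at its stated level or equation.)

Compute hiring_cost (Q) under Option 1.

Option 1 (T := 69):
  W = 58
  Y = 75
  T = 69
  E = 157 − 6·58 − 2·75 + 5·69 = 4
  Q = 221 − 3·58 − 6·69 − 4 = -371

-371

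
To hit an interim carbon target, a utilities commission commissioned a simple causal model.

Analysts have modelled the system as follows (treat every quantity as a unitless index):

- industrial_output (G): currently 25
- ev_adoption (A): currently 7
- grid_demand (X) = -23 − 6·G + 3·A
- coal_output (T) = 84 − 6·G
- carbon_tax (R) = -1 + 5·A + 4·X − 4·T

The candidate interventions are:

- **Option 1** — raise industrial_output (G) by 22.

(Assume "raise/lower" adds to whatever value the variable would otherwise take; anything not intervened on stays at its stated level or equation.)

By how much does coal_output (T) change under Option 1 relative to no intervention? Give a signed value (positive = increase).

-132

Baseline:
  G = 25
  T = 84 − 6·25 = -66
Option 1 (G + 22):
  G = 25 + 22 = 47
  T = 84 − 6·47 = -198
Change in T: -198 − (-66) = -132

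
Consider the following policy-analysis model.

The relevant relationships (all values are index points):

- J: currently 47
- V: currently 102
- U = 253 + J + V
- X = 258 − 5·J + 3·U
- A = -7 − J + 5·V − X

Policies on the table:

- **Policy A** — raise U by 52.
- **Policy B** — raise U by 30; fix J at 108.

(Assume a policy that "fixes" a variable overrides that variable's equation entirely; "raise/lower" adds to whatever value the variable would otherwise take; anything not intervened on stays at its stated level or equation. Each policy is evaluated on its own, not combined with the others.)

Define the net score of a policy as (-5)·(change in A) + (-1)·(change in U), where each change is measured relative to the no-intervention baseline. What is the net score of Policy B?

Baseline:
  J = 47
  V = 102
  U = 253 + 47 + 102 = 402
  X = 258 − 5·47 + 3·402 = 1229
  A = -7 − 47 + 5·102 − 1229 = -773
Policy B (U + 30, J := 108):
  J = 108
  V = 102
  U = 253 + 108 + 102 (+30 from intervention) = 493
  X = 258 − 5·108 + 3·493 = 1197
  A = -7 − 108 + 5·102 − 1197 = -802
ΔA = -802 − (-773) = -29; ΔU = 493 − 402 = 91
Score = (-5)·(-29) + (-1)·91 = 54

54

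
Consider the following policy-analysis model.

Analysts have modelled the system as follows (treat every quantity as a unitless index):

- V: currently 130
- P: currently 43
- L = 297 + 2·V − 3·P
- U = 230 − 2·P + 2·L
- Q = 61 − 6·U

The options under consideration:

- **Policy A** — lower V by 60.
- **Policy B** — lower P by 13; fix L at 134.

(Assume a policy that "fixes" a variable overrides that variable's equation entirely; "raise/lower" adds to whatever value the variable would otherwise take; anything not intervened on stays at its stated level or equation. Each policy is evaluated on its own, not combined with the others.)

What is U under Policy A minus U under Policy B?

322

Policy A (V − 60):
  V = 130 − 60 = 70
  P = 43
  L = 297 + 2·70 − 3·43 = 308
  U = 230 − 2·43 + 2·308 = 760
Policy B (P − 13, L := 134):
  V = 130
  P = 43 − 13 = 30
  L = 134
  U = 230 − 2·30 + 2·134 = 438
U: 760 − 438 = 322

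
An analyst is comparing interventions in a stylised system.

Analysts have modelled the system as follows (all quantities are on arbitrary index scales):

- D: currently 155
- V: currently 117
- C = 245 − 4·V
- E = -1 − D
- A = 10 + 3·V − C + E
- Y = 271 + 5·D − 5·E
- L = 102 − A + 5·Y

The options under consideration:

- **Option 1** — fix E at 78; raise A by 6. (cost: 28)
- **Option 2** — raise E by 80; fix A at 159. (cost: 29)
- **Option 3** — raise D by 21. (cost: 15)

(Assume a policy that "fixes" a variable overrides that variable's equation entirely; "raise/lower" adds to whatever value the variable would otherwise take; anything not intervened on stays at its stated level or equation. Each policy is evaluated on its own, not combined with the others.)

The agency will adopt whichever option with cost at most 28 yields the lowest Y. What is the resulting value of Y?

Option 1 (E := 78, A + 6):
  D = 155
  E = 78
  Y = 271 + 5·155 − 5·78 = 656
Option 3 (D + 21):
  D = 155 + 21 = 176
  E = -1 − 176 = -177
  Y = 271 + 5·176 − 5·(-177) = 2036
Comparing — Option 1: Y=656, Option 3: Y=2036. Lowest is 656 (Option 1).

656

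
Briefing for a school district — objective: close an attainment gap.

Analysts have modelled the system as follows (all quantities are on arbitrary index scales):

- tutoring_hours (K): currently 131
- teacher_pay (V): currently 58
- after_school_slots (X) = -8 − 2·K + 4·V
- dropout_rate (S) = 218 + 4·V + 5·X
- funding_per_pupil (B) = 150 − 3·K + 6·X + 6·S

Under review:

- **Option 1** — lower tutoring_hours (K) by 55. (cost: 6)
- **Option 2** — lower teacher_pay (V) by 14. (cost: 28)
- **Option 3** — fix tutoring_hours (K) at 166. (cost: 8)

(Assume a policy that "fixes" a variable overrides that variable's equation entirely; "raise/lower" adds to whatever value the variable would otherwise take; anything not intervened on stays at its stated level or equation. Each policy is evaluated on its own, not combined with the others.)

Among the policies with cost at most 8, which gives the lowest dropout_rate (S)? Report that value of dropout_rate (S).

Option 1 (K − 55):
  K = 131 − 55 = 76
  V = 58
  X = -8 − 2·76 + 4·58 = 72
  S = 218 + 4·58 + 5·72 = 810
Option 3 (K := 166):
  K = 166
  V = 58
  X = -8 − 2·166 + 4·58 = -108
  S = 218 + 4·58 + 5·(-108) = -90
Comparing — Option 1: S=810, Option 3: S=-90. Lowest is -90 (Option 3).

-90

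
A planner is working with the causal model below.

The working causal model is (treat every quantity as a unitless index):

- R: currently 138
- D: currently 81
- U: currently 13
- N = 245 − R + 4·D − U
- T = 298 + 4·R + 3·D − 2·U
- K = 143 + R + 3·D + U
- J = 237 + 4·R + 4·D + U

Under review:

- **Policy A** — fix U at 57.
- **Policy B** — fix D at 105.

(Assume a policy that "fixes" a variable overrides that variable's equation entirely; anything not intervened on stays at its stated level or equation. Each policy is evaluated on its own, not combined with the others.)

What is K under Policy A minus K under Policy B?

Policy A (U := 57):
  R = 138
  D = 81
  U = 57
  K = 143 + 138 + 3·81 + 57 = 581
Policy B (D := 105):
  R = 138
  D = 105
  U = 13
  K = 143 + 138 + 3·105 + 13 = 609
K: 581 − 609 = -28

-28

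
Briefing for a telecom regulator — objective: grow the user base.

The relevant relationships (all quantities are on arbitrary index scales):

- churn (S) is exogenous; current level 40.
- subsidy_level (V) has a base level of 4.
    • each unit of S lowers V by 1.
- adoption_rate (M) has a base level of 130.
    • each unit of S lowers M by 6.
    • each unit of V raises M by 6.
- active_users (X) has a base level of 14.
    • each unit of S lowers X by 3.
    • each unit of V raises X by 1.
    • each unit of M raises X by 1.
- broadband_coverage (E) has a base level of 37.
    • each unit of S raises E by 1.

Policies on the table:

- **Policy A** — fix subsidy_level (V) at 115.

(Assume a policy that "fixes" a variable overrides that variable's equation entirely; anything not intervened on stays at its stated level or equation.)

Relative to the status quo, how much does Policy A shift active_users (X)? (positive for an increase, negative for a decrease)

1057

Baseline:
  S = 40
  V = 4 − 40 = -36
  M = 130 − 6·40 + 6·(-36) = -326
  X = 14 − 3·40 + (-36) + (-326) = -468
Policy A (V := 115):
  S = 40
  V = 115
  M = 130 − 6·40 + 6·115 = 580
  X = 14 − 3·40 + 115 + 580 = 589
Change in X: 589 − (-468) = 1057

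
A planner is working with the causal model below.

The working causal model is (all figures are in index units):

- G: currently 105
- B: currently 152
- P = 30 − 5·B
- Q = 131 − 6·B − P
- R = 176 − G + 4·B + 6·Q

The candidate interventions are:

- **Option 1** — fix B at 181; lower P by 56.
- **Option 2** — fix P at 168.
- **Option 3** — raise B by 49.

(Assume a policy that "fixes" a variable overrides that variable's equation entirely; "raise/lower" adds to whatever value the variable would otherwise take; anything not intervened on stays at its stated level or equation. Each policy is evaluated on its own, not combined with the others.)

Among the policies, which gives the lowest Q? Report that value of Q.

-949

Option 1 (B := 181, P − 56):
  B = 181
  P = 30 − 5·181 (−56 from intervention) = -931
  Q = 131 − 6·181 − (-931) = -24
Option 2 (P := 168):
  B = 152
  P = 168
  Q = 131 − 6·152 − 168 = -949
Option 3 (B + 49):
  B = 152 + 49 = 201
  P = 30 − 5·201 = -975
  Q = 131 − 6·201 − (-975) = -100
Comparing — Option 1: Q=-24, Option 2: Q=-949, Option 3: Q=-100. Lowest is -949 (Option 2).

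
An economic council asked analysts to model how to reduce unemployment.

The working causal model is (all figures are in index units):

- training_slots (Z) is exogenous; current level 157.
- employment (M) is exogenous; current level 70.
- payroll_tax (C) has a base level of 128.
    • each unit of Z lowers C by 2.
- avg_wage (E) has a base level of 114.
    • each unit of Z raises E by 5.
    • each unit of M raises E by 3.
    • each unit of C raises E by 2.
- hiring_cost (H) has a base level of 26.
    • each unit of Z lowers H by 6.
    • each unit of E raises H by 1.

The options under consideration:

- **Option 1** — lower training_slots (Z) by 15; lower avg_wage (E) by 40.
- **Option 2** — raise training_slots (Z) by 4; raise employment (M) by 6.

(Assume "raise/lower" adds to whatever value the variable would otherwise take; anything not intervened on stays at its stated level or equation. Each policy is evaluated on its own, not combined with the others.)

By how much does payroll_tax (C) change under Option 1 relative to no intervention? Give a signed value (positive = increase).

30

Baseline:
  Z = 157
  C = 128 − 2·157 = -186
Option 1 (Z − 15, E − 40):
  Z = 157 − 15 = 142
  C = 128 − 2·142 = -156
Change in C: -156 − (-186) = 30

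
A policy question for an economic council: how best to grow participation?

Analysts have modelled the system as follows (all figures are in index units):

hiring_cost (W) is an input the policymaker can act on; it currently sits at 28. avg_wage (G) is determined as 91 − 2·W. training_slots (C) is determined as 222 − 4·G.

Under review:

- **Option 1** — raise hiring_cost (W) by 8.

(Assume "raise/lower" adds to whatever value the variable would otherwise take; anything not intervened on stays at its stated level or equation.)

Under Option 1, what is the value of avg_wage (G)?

Option 1 (W + 8):
  W = 28 + 8 = 36
  G = 91 − 2·36 = 19

19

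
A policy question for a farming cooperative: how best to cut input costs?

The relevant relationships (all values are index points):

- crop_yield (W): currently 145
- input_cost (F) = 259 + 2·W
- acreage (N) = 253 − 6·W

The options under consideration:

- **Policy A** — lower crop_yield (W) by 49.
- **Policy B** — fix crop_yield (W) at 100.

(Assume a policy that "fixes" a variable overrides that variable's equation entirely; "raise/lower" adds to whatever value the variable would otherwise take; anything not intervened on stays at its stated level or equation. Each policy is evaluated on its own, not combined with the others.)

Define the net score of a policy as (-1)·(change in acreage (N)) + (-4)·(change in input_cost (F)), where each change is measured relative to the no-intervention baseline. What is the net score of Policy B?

90

Baseline:
  W = 145
  F = 259 + 2·145 = 549
  N = 253 − 6·145 = -617
Policy B (W := 100):
  W = 100
  F = 259 + 2·100 = 459
  N = 253 − 6·100 = -347
ΔN = -347 − (-617) = 270; ΔF = 459 − 549 = -90
Score = (-1)·270 + (-4)·(-90) = 90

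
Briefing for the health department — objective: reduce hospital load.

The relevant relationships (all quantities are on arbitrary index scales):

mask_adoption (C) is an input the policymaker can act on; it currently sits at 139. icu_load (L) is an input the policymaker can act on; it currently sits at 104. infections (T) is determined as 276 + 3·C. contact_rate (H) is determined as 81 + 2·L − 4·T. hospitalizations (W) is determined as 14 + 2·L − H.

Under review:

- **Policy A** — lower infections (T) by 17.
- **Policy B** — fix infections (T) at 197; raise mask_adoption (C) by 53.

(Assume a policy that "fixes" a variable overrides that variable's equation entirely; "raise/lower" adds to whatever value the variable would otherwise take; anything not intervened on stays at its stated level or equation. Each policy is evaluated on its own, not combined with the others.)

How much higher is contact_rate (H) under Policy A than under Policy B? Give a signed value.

-1916

Policy A (T − 17):
  C = 139
  L = 104
  T = 276 + 3·139 (−17 from intervention) = 676
  H = 81 + 2·104 − 4·676 = -2415
Policy B (T := 197, C + 53):
  C = 139 + 53 = 192
  L = 104
  T = 197
  H = 81 + 2·104 − 4·197 = -499
H: -2415 − (-499) = -1916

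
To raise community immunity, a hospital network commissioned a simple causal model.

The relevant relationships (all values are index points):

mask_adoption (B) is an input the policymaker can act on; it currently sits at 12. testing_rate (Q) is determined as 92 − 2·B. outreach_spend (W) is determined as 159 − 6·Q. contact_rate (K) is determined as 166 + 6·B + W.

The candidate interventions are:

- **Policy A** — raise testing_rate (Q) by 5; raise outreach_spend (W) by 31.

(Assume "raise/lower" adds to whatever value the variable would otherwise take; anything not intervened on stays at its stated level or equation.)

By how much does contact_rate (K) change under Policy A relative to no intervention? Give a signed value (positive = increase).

1

Baseline:
  B = 12
  Q = 92 − 2·12 = 68
  W = 159 − 6·68 = -249
  K = 166 + 6·12 + (-249) = -11
Policy A (Q + 5, W + 31):
  B = 12
  Q = 92 − 2·12 (+5 from intervention) = 73
  W = 159 − 6·73 (+31 from intervention) = -248
  K = 166 + 6·12 + (-248) = -10
Change in K: -10 − (-11) = 1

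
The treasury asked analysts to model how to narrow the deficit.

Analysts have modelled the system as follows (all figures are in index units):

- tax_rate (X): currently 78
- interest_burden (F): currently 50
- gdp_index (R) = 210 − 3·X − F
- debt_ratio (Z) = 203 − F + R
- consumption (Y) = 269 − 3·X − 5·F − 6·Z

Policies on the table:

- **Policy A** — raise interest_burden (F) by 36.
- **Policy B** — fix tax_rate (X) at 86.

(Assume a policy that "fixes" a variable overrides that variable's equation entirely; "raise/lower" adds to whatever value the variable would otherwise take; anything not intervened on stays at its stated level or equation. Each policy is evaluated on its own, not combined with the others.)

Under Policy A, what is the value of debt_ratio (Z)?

7

Policy A (F + 36):
  X = 78
  F = 50 + 36 = 86
  R = 210 − 3·78 − 86 = -110
  Z = 203 − 86 + (-110) = 7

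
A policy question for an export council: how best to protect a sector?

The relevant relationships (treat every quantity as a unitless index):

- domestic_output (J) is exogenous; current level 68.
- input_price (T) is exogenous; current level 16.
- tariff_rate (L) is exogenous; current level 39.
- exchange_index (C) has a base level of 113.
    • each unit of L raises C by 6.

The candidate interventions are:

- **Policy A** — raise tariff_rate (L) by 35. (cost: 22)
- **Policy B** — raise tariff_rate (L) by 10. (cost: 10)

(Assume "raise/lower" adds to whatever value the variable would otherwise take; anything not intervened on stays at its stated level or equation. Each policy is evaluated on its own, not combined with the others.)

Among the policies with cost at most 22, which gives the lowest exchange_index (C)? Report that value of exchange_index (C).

407

Policy A (L + 35):
  L = 39 + 35 = 74
  C = 113 + 6·74 = 557
Policy B (L + 10):
  L = 39 + 10 = 49
  C = 113 + 6·49 = 407
Comparing — Policy A: C=557, Policy B: C=407. Lowest is 407 (Policy B).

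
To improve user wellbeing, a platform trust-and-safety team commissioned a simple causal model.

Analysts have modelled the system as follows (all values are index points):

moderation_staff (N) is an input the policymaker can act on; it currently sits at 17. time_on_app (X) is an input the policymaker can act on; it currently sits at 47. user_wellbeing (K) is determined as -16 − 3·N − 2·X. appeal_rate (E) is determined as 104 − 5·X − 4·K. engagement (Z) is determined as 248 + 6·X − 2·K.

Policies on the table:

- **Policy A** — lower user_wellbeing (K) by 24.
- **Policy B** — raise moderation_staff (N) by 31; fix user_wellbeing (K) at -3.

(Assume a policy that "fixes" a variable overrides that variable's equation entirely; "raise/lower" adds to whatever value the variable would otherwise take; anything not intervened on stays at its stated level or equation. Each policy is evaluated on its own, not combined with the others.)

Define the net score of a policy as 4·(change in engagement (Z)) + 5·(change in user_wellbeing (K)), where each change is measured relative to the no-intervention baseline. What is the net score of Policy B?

-474

Baseline:
  N = 17
  X = 47
  K = -16 − 3·17 − 2·47 = -161
  Z = 248 + 6·47 − 2·(-161) = 852
Policy B (N + 31, K := -3):
  N = 17 + 31 = 48
  X = 47
  K = -3
  Z = 248 + 6·47 − 2·(-3) = 536
ΔZ = 536 − 852 = -316; ΔK = -3 − (-161) = 158
Score = 4·(-316) + 5·158 = -474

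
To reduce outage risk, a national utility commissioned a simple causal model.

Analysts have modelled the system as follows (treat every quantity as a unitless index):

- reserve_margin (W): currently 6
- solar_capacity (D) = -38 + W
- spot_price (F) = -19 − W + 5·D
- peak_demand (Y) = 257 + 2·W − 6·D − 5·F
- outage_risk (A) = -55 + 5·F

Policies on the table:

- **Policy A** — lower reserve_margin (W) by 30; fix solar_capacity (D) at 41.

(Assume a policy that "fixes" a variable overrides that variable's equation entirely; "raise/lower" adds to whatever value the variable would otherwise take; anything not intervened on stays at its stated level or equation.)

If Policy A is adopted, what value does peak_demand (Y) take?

-1087

Policy A (W − 30, D := 41):
  W = 6 − 30 = -24
  D = 41
  F = -19 − (-24) + 5·41 = 210
  Y = 257 + 2·(-24) − 6·41 − 5·210 = -1087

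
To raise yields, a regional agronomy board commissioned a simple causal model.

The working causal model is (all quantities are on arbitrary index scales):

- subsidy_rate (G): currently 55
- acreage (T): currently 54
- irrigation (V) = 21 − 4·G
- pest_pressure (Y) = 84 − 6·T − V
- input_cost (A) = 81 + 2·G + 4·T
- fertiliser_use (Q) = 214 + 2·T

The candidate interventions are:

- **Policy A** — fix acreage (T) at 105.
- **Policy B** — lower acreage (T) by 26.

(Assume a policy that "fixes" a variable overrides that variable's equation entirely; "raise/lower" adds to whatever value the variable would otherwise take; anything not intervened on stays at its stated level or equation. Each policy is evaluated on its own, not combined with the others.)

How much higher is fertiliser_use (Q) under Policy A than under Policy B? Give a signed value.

154

Policy A (T := 105):
  T = 105
  Q = 214 + 2·105 = 424
Policy B (T − 26):
  T = 54 − 26 = 28
  Q = 214 + 2·28 = 270
Q: 424 − 270 = 154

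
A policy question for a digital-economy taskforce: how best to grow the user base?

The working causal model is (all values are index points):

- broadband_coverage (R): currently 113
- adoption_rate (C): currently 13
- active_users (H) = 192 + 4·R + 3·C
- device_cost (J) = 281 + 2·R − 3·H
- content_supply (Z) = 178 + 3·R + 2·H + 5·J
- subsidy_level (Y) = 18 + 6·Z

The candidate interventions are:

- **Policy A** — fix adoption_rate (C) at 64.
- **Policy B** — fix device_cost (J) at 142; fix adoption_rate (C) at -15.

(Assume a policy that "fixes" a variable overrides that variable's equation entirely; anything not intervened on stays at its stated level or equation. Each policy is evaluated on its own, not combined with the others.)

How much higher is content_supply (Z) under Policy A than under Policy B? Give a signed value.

Policy A (C := 64):
  R = 113
  C = 64
  H = 192 + 4·113 + 3·64 = 836
  J = 281 + 2·113 − 3·836 = -2001
  Z = 178 + 3·113 + 2·836 + 5·(-2001) = -7816
Policy B (J := 142, C := -15):
  R = 113
  C = -15
  H = 192 + 4·113 + 3·(-15) = 599
  J = 142
  Z = 178 + 3·113 + 2·599 + 5·142 = 2425
Z: -7816 − 2425 = -10241

-10241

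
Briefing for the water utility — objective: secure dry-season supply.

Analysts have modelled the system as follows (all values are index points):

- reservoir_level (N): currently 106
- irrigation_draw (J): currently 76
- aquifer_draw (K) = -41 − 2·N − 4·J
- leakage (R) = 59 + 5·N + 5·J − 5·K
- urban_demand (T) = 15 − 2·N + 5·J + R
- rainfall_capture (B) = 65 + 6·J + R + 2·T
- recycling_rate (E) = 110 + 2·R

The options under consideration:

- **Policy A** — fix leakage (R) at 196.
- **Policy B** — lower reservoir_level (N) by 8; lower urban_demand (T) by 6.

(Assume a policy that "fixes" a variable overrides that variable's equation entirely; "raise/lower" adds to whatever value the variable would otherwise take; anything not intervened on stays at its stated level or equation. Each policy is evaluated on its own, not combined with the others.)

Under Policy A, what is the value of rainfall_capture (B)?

Policy A (R := 196):
  N = 106
  J = 76
  K = -41 − 2·106 − 4·76 = -557
  R = 196
  T = 15 − 2·106 + 5·76 + 196 = 379
  B = 65 + 6·76 + 196 + 2·379 = 1475

1475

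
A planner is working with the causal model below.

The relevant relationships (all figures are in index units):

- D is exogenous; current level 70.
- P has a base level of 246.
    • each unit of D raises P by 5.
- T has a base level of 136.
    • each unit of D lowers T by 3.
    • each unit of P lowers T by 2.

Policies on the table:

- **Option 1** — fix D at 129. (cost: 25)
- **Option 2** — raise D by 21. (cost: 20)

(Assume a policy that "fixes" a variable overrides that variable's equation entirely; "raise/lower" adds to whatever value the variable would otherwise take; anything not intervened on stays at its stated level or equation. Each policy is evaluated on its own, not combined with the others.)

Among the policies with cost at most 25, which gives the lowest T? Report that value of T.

Option 1 (D := 129):
  D = 129
  P = 246 + 5·129 = 891
  T = 136 − 3·129 − 2·891 = -2033
Option 2 (D + 21):
  D = 70 + 21 = 91
  P = 246 + 5·91 = 701
  T = 136 − 3·91 − 2·701 = -1539
Comparing — Option 1: T=-2033, Option 2: T=-1539. Lowest is -2033 (Option 1).

-2033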